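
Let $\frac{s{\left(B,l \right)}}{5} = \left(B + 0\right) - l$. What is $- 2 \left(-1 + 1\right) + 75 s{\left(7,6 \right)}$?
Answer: $375$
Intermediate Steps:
$s{\left(B,l \right)} = - 5 l + 5 B$ ($s{\left(B,l \right)} = 5 \left(\left(B + 0\right) - l\right) = 5 \left(B - l\right) = - 5 l + 5 B$)
$- 2 \left(-1 + 1\right) + 75 s{\left(7,6 \right)} = - 2 \left(-1 + 1\right) + 75 \left(\left(-5\right) 6 + 5 \cdot 7\right) = \left(-2\right) 0 + 75 \left(-30 + 35\right) = 0 + 75 \cdot 5 = 0 + 375 = 375$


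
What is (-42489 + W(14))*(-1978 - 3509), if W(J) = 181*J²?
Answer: 38480331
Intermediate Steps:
(-42489 + W(14))*(-1978 - 3509) = (-42489 + 181*14²)*(-1978 - 3509) = (-42489 + 181*196)*(-5487) = (-42489 + 35476)*(-5487) = -7013*(-5487) = 38480331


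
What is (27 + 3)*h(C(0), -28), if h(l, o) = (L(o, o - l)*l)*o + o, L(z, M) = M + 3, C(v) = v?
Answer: -840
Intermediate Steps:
L(z, M) = 3 + M
h(l, o) = o + l*o*(3 + o - l) (h(l, o) = ((3 + (o - l))*l)*o + o = ((3 + o - l)*l)*o + o = (l*(3 + o - l))*o + o = l*o*(3 + o - l) + o = o + l*o*(3 + o - l))
(27 + 3)*h(C(0), -28) = (27 + 3)*(-28*(1 + 0*(3 - 28 - 1*0))) = 30*(-28*(1 + 0*(3 - 28 + 0))) = 30*(-28*(1 + 0*(-25))) = 30*(-28*(1 + 0)) = 30*(-28*1) = 30*(-28) = -840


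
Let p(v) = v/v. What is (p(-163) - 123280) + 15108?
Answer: -108171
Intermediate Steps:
p(v) = 1
(p(-163) - 123280) + 15108 = (1 - 123280) + 15108 = -123279 + 15108 = -108171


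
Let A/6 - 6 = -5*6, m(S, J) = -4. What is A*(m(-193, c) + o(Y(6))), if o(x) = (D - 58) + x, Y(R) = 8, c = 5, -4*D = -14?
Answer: 7272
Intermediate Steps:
D = 7/2 (D = -¼*(-14) = 7/2 ≈ 3.5000)
o(x) = -109/2 + x (o(x) = (7/2 - 58) + x = -109/2 + x)
A = -144 (A = 36 + 6*(-5*6) = 36 + 6*(-30) = 36 - 180 = -144)
A*(m(-193, c) + o(Y(6))) = -144*(-4 + (-109/2 + 8)) = -144*(-4 - 93/2) = -144*(-101/2) = 7272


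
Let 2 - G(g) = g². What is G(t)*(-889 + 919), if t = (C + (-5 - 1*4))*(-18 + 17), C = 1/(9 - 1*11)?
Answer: -5295/2 ≈ -2647.5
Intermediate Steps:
C = -½ (C = 1/(9 - 11) = 1/(-2) = -½ ≈ -0.50000)
t = 19/2 (t = (-½ + (-5 - 1*4))*(-18 + 17) = (-½ + (-5 - 4))*(-1) = (-½ - 9)*(-1) = -19/2*(-1) = 19/2 ≈ 9.5000)
G(g) = 2 - g²
G(t)*(-889 + 919) = (2 - (19/2)²)*(-889 + 919) = (2 - 1*361/4)*30 = (2 - 361/4)*30 = -353/4*30 = -5295/2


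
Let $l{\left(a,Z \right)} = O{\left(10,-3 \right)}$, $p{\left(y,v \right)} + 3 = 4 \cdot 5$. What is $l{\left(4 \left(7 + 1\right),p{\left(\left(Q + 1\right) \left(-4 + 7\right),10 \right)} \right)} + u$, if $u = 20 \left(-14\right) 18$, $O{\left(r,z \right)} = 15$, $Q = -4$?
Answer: $-5025$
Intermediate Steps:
$p{\left(y,v \right)} = 17$ ($p{\left(y,v \right)} = -3 + 4 \cdot 5 = -3 + 20 = 17$)
$l{\left(a,Z \right)} = 15$
$u = -5040$ ($u = \left(-280\right) 18 = -5040$)
$l{\left(4 \left(7 + 1\right),p{\left(\left(Q + 1\right) \left(-4 + 7\right),10 \right)} \right)} + u = 15 - 5040 = -5025$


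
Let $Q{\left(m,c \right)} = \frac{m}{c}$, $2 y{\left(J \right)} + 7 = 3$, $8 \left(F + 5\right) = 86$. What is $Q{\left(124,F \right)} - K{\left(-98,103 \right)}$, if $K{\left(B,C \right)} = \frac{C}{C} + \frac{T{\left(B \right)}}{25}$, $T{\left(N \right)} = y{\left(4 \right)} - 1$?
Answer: $\frac{11894}{575} \approx 20.685$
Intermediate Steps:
$F = \frac{23}{4}$ ($F = -5 + \frac{1}{8} \cdot 86 = -5 + \frac{43}{4} = \frac{23}{4} \approx 5.75$)
$y{\left(J \right)} = -2$ ($y{\left(J \right)} = - \frac{7}{2} + \frac{1}{2} \cdot 3 = - \frac{7}{2} + \frac{3}{2} = -2$)
$T{\left(N \right)} = -3$ ($T{\left(N \right)} = -2 - 1 = -3$)
$K{\left(B,C \right)} = \frac{22}{25}$ ($K{\left(B,C \right)} = \frac{C}{C} - \frac{3}{25} = 1 - \frac{3}{25} = \frac{22}{25}$)
$Q{\left(124,F \right)} - K{\left(-98,103 \right)} = \frac{124}{\frac{23}{4}} - \frac{22}{25} = 124 \cdot \frac{4}{23} - \frac{22}{25} = \frac{496}{23} - \frac{22}{25} = \frac{11894}{575}$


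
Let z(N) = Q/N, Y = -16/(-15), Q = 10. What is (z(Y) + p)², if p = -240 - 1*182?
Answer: 10896601/64 ≈ 1.7026e+5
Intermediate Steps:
p = -422 (p = -240 - 182 = -422)
Y = 16/15 (Y = -16*(-1/15) = 16/15 ≈ 1.0667)
z(N) = 10/N
(z(Y) + p)² = (10/(16/15) - 422)² = (10*(15/16) - 422)² = (75/8 - 422)² = (-3301/8)² = 10896601/64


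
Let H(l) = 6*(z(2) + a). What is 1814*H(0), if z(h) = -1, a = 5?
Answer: 43536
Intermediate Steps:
H(l) = 24 (H(l) = 6*(-1 + 5) = 6*4 = 24)
1814*H(0) = 1814*24 = 43536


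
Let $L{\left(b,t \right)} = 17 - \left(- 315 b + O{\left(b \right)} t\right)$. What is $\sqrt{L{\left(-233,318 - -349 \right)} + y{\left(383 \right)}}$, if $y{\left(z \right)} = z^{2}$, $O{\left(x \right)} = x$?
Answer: $\sqrt{228722} \approx 478.25$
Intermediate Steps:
$L{\left(b,t \right)} = 17 + 315 b - b t$ ($L{\left(b,t \right)} = 17 - \left(- 315 b + b t\right) = 17 + 315 b - b t$)
$\sqrt{L{\left(-233,318 - -349 \right)} + y{\left(383 \right)}} = \sqrt{\left(17 + 315 \left(-233\right) - - 233 \left(318 - -349\right)\right) + 383^{2}} = \sqrt{\left(17 - 73395 - - 233 \left(318 + 349\right)\right) + 146689} = \sqrt{\left(17 - 73395 - \left(-233\right) 667\right) + 146689} = \sqrt{\left(17 - 73395 + 155411\right) + 146689} = \sqrt{82033 + 146689} = \sqrt{228722}$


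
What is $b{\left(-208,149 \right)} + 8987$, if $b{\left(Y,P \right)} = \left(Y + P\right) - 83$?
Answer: $8845$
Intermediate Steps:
$b{\left(Y,P \right)} = -83 + P + Y$ ($b{\left(Y,P \right)} = \left(P + Y\right) - 83 = -83 + P + Y$)
$b{\left(-208,149 \right)} + 8987 = \left(-83 + 149 - 208\right) + 8987 = -142 + 8987 = 8845$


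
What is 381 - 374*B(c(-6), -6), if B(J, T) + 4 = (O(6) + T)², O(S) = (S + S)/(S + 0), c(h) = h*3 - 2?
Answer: -4107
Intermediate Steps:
c(h) = -2 + 3*h (c(h) = 3*h - 2 = -2 + 3*h)
O(S) = 2 (O(S) = (2*S)/S = 2)
B(J, T) = -4 + (2 + T)²
381 - 374*B(c(-6), -6) = 381 - (-2244)*(4 - 6) = 381 - (-2244)*(-2) = 381 - 374*12 = 381 - 4488 = -4107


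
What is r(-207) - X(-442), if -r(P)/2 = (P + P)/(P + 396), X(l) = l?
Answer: 9374/21 ≈ 446.38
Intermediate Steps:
r(P) = -4*P/(396 + P) (r(P) = -2*(P + P)/(P + 396) = -2*2*P/(396 + P) = -4*P/(396 + P))
r(-207) - X(-442) = -4*(-207)/(396 - 207) - 1*(-442) = -4*(-207)/189 + 442 = -4*(-207)*1/189 + 442 = 92/21 + 442 = 9374/21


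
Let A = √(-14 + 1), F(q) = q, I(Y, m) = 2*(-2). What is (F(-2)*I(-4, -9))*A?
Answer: 8*I*√13 ≈ 28.844*I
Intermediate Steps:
I(Y, m) = -4
A = I*√13 (A = √(-13) = I*√13 ≈ 3.6056*I)
(F(-2)*I(-4, -9))*A = (-2*(-4))*(I*√13) = 8*(I*√13) = 8*I*√13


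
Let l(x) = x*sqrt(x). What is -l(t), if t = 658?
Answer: -658*sqrt(658) ≈ -16879.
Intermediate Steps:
l(x) = x**(3/2)
-l(t) = -658**(3/2) = -658*sqrt(658)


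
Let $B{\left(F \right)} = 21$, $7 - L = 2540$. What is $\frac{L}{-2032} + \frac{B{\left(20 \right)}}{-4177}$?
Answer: $\frac{10537669}{8487664} \approx 1.2415$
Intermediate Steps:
$L = -2533$ ($L = 7 - 2540 = -2533$)
$\frac{L}{-2032} + \frac{B{\left(20 \right)}}{-4177} = - \frac{2533}{-2032} + \frac{21}{-4177} = \left(-2533\right) \left(- \frac{1}{2032}\right) + 21 \left(- \frac{1}{4177}\right) = \frac{2533}{2032} - \frac{21}{4177} = \frac{10537669}{8487664}$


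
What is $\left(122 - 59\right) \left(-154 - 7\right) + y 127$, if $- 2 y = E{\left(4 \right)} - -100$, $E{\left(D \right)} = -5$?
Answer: $- \frac{32351}{2} \approx -16176.0$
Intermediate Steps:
$y = - \frac{95}{2}$ ($y = - \frac{-5 - -100}{2} = - \frac{-5 + 100}{2} = \left(- \frac{1}{2}\right) 95 = - \frac{95}{2} \approx -47.5$)
$\left(122 - 59\right) \left(-154 - 7\right) + y 127 = \left(122 - 59\right) \left(-154 - 7\right) - \frac{12065}{2} = 63 \left(-161\right) - \frac{12065}{2} = -10143 - \frac{12065}{2} = - \frac{32351}{2}$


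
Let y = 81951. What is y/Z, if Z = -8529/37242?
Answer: -1017339714/2843 ≈ -3.5784e+5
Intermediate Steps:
Z = -2843/12414 (Z = -8529*1/37242 = -2843/12414 ≈ -0.22902)
y/Z = 81951/(-2843/12414) = 81951*(-12414/2843) = -1017339714/2843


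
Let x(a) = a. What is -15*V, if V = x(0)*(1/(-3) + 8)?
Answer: 0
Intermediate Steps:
V = 0 (V = 0*(1/(-3) + 8) = 0*(-⅓ + 8) = 0*(23/3) = 0)
-15*V = -15*0 = 0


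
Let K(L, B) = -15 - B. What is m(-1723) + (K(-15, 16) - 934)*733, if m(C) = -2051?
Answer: -709396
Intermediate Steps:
m(-1723) + (K(-15, 16) - 934)*733 = -2051 + ((-15 - 1*16) - 934)*733 = -2051 + ((-15 - 16) - 934)*733 = -2051 + (-31 - 934)*733 = -2051 - 965*733 = -2051 - 707345 = -709396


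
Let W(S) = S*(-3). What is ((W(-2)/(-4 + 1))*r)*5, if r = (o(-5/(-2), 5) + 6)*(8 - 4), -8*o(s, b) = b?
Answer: -215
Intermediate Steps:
o(s, b) = -b/8
W(S) = -3*S
r = 43/2 (r = (-1/8*5 + 6)*(8 - 4) = (-5/8 + 6)*4 = (43/8)*4 = 43/2 ≈ 21.500)
((W(-2)/(-4 + 1))*r)*5 = (((-3*(-2))/(-4 + 1))*(43/2))*5 = ((6/(-3))*(43/2))*5 = ((6*(-1/3))*(43/2))*5 = -2*43/2*5 = -43*5 = -215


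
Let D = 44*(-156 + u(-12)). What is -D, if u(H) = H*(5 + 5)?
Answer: 12144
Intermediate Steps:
u(H) = 10*H (u(H) = H*10 = 10*H)
D = -12144 (D = 44*(-156 + 10*(-12)) = 44*(-156 - 120) = 44*(-276) = -12144)
-D = -1*(-12144) = 12144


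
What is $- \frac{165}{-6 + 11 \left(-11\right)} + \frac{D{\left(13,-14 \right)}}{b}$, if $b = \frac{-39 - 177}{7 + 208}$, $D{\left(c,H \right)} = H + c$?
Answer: $\frac{62945}{27432} \approx 2.2946$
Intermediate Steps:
$b = - \frac{216}{215} \approx -1.0047$
$- \frac{165}{-6 + 11 \left(-11\right)} + \frac{D{\left(13,-14 \right)}}{b} = - \frac{165}{-6 + 11 \left(-11\right)} + \frac{-14 + 13}{- \frac{216}{215}} = - \frac{165}{-6 - 121} - - \frac{215}{216} = - \frac{165}{-127} + \frac{215}{216} = \left(-165\right) \left(- \frac{1}{127}\right) + \frac{215}{216} = \frac{165}{127} + \frac{215}{216} = \frac{62945}{27432}$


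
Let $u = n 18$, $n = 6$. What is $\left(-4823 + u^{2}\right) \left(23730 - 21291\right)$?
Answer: $16685199$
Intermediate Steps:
$u = 108$ ($u = 6 \cdot 18 = 108$)
$\left(-4823 + u^{2}\right) \left(23730 - 21291\right) = \left(-4823 + 108^{2}\right) \left(23730 - 21291\right) = \left(-4823 + 11664\right) 2439 = 6841 \cdot 2439 = 16685199$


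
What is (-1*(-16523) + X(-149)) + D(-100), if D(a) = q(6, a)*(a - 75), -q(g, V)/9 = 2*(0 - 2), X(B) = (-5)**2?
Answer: 10248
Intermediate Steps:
X(B) = 25
q(g, V) = 36 (q(g, V) = -18*(0 - 2) = -18*(-2) = -9*(-4) = 36)
D(a) = -2700 + 36*a (D(a) = 36*(a - 75) = 36*(-75 + a) = -2700 + 36*a)
(-1*(-16523) + X(-149)) + D(-100) = (-1*(-16523) + 25) + (-2700 + 36*(-100)) = (16523 + 25) + (-2700 - 3600) = 16548 - 6300 = 10248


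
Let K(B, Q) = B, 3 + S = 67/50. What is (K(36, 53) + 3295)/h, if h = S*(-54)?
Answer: 83275/2241 ≈ 37.160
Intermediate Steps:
S = -83/50 (S = -3 + 67/50 = -83/50 ≈ -1.6600)
h = 2241/25 (h = -83/50*(-54) = 2241/25 ≈ 89.640)
(K(36, 53) + 3295)/h = (36 + 3295)/(2241/25) = 3331*(25/2241) = 83275/2241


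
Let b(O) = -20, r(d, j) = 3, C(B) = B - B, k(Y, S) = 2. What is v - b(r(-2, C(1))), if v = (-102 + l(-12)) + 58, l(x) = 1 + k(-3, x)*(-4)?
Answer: -31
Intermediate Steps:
C(B) = 0
l(x) = -7 (l(x) = 1 + 2*(-4) = 1 - 8 = -7)
v = -51 (v = (-102 - 7) + 58 = -109 + 58 = -51)
v - b(r(-2, C(1))) = -51 - 1*(-20) = -51 + 20 = -31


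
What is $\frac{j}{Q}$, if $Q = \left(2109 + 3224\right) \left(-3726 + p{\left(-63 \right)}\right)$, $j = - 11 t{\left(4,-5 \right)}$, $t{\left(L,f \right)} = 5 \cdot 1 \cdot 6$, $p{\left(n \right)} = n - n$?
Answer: $\frac{55}{3311793} \approx 1.6607 \cdot 10^{-5}$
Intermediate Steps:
$p{\left(n \right)} = 0$
$t{\left(L,f \right)} = 30$ ($t{\left(L,f \right)} = 5 \cdot 6 = 30$)
$j = -330$ ($j = \left(-11\right) 30 = -330$)
$Q = -19870758$ ($Q = \left(2109 + 3224\right) \left(-3726 + 0\right) = 5333 \left(-3726\right) = -19870758$)
$\frac{j}{Q} = - \frac{330}{-19870758} = \left(-330\right) \left(- \frac{1}{19870758}\right) = \frac{55}{3311793}$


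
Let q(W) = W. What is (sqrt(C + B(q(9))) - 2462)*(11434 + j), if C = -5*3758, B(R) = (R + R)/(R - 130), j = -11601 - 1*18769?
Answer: 46620432 - 37872*I*sqrt(568402)/11 ≈ 4.662e+7 - 2.5957e+6*I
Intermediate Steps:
j = -30370 (j = -11601 - 18769 = -30370)
B(R) = 2*R/(-130 + R) (B(R) = (2*R)/(-130 + R) = 2*R/(-130 + R))
C = -18790
(sqrt(C + B(q(9))) - 2462)*(11434 + j) = (sqrt(-18790 + 2*9/(-130 + 9)) - 2462)*(11434 - 30370) = (sqrt(-18790 + 2*9/(-121)) - 2462)*(-18936) = (sqrt(-18790 + 2*9*(-1/121)) - 2462)*(-18936) = (sqrt(-18790 - 18/121) - 2462)*(-18936) = (sqrt(-2273608/121) - 2462)*(-18936) = (2*I*sqrt(568402)/11 - 2462)*(-18936) = (-2462 + 2*I*sqrt(568402)/11)*(-18936) = 46620432 - 37872*I*sqrt(568402)/11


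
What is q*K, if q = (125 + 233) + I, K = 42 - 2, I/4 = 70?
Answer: 25520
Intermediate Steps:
I = 280 (I = 4*70 = 280)
K = 40
q = 638 (q = (125 + 233) + 280 = 358 + 280 = 638)
q*K = 638*40 = 25520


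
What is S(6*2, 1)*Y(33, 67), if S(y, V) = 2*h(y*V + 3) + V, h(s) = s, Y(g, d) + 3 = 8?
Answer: 155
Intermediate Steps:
Y(g, d) = 5 (Y(g, d) = -3 + 8 = 5)
S(y, V) = 6 + V + 2*V*y (S(y, V) = 2*(y*V + 3) + V = 2*(V*y + 3) + V = 2*(3 + V*y) + V = (6 + 2*V*y) + V = 6 + V + 2*V*y)
S(6*2, 1)*Y(33, 67) = (6 + 1 + 2*1*(6*2))*5 = (6 + 1 + 2*1*12)*5 = (6 + 1 + 24)*5 = 31*5 = 155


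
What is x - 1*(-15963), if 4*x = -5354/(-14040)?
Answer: 448243717/28080 ≈ 15963.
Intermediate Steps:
x = 2677/28080 (x = (-5354/(-14040))/4 = (-5354*(-1/14040))/4 = (¼)*(2677/7020) = 2677/28080 ≈ 0.095335)
x - 1*(-15963) = 2677/28080 - 1*(-15963) = 2677/28080 + 15963 = 448243717/28080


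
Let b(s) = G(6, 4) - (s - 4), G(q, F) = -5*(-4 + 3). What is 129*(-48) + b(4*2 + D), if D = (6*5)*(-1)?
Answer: -6161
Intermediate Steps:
G(q, F) = 5 (G(q, F) = -5*(-1) = 5)
D = -30 (D = 30*(-1) = -30)
b(s) = 9 - s (b(s) = 5 - (s - 4) = 5 - (-4 + s) = 5 + (4 - s) = 9 - s)
129*(-48) + b(4*2 + D) = 129*(-48) + (9 - (4*2 - 30)) = -6192 + (9 - (8 - 30)) = -6192 + (9 - 1*(-22)) = -6192 + (9 + 22) = -6192 + 31 = -6161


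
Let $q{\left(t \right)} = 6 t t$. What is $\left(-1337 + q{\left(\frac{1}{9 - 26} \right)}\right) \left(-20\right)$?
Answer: $\frac{7727740}{289} \approx 26740.0$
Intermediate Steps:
$q{\left(t \right)} = 6 t^{2}$
$\left(-1337 + q{\left(\frac{1}{9 - 26} \right)}\right) \left(-20\right) = \left(-1337 + 6 \left(\frac{1}{9 - 26}\right)^{2}\right) \left(-20\right) = \left(-1337 + 6 \left(\frac{1}{-17}\right)^{2}\right) \left(-20\right) = \left(-1337 + 6 \left(- \frac{1}{17}\right)^{2}\right) \left(-20\right) = \left(-1337 + 6 \cdot \frac{1}{289}\right) \left(-20\right) = \left(-1337 + \frac{6}{289}\right) \left(-20\right) = \left(- \frac{386387}{289}\right) \left(-20\right) = \frac{7727740}{289}$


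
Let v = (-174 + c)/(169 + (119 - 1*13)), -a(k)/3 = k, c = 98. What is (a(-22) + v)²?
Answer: 326669476/75625 ≈ 4319.6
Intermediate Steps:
a(k) = -3*k
v = -76/275 (v = (-174 + 98)/(169 + (119 - 1*13)) = -76/(169 + (119 - 13)) = -76/(169 + 106) = -76/275 ≈ -0.27636)
(a(-22) + v)² = (-3*(-22) - 76/275)² = (66 - 76/275)² = (18074/275)² = 326669476/75625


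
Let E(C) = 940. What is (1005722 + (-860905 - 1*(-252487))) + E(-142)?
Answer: 398244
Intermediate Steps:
(1005722 + (-860905 - 1*(-252487))) + E(-142) = (1005722 + (-860905 - 1*(-252487))) + 940 = (1005722 + (-860905 + 252487)) + 940 = (1005722 - 608418) + 940 = 397304 + 940 = 398244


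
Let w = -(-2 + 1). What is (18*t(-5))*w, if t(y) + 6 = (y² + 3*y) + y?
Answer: -18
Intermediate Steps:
t(y) = -6 + y² + 4*y (t(y) = -6 + ((y² + 3*y) + y) = -6 + (y² + 4*y) = -6 + y² + 4*y)
w = 1 (w = -1*(-1) = 1)
(18*t(-5))*w = (18*(-6 + (-5)² + 4*(-5)))*1 = (18*(-6 + 25 - 20))*1 = (18*(-1))*1 = -18*1 = -18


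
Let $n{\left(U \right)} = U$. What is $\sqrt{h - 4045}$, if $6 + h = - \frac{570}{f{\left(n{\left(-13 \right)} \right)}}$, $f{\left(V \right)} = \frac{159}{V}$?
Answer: $\frac{i \sqrt{11248349}}{53} \approx 63.28 i$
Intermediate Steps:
$h = \frac{2152}{53}$ ($h = -6 - \frac{570}{159 \frac{1}{-13}} = -6 - \frac{570}{159 \left(- \frac{1}{13}\right)} = -6 - \frac{570}{- \frac{159}{13}} = -6 - - \frac{2470}{53} = -6 + \frac{2470}{53} = \frac{2152}{53} \approx 40.604$)
$\sqrt{h - 4045} = \sqrt{\frac{2152}{53} - 4045} = \sqrt{- \frac{212233}{53}} = \frac{i \sqrt{11248349}}{53}$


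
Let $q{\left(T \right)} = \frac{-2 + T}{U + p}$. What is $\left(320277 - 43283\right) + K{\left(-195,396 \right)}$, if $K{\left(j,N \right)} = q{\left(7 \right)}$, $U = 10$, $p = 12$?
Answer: $\frac{6093873}{22} \approx 2.7699 \cdot 10^{5}$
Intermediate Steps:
$q{\left(T \right)} = - \frac{1}{11} + \frac{T}{22}$ ($q{\left(T \right)} = \frac{-2 + T}{10 + 12} = \frac{-2 + T}{22} = \left(-2 + T\right) \frac{1}{22} = - \frac{1}{11} + \frac{T}{22}$)
$K{\left(j,N \right)} = \frac{5}{22}$ ($K{\left(j,N \right)} = - \frac{1}{11} + \frac{1}{22} \cdot 7 = - \frac{1}{11} + \frac{7}{22} = \frac{5}{22}$)
$\left(320277 - 43283\right) + K{\left(-195,396 \right)} = \left(320277 - 43283\right) + \frac{5}{22} = 276994 + \frac{5}{22} = \frac{6093873}{22}$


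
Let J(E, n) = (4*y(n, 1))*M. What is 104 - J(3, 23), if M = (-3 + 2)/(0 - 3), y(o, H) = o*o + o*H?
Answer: -632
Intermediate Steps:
y(o, H) = o² + H*o
M = ⅓ (M = -1/(-3) = -1*(-⅓) = ⅓ ≈ 0.33333)
J(E, n) = 4*n*(1 + n)/3 (J(E, n) = (4*(n*(1 + n)))*(⅓) = (4*n*(1 + n))*(⅓) = 4*n*(1 + n)/3)
104 - J(3, 23) = 104 - 4*23*(1 + 23)/3 = 104 - 4*23*24/3 = 104 - 1*736 = 104 - 736 = -632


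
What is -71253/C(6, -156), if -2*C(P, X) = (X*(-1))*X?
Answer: -609/104 ≈ -5.8558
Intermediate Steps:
C(P, X) = X²/2 (C(P, X) = -X*(-1)*X/2 = -(-X)*X/2 = -(-1)*X²/2 = X²/2)
-71253/C(6, -156) = -71253/((½)*(-156)²) = -71253/((½)*24336) = -71253/12168 = -71253*1/12168 = -609/104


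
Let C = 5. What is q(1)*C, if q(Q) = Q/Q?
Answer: 5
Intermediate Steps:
q(Q) = 1
q(1)*C = 1*5 = 5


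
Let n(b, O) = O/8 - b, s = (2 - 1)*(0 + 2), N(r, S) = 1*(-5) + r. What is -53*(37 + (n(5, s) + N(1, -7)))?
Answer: -5989/4 ≈ -1497.3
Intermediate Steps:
N(r, S) = -5 + r
s = 2 (s = 1*2 = 2)
n(b, O) = -b + O/8 (n(b, O) = O*(⅛) - b = O/8 - b = -b + O/8)
-53*(37 + (n(5, s) + N(1, -7))) = -53*(37 + ((-1*5 + (⅛)*2) + (-5 + 1))) = -53*(37 + ((-5 + ¼) - 4)) = -53*(37 + (-19/4 - 4)) = -53*(37 - 35/4) = -53*113/4 = -5989/4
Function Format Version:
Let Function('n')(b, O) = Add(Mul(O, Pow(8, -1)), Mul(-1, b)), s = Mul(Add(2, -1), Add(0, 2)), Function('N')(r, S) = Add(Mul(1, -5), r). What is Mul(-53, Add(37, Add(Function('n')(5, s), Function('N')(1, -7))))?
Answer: Rational(-5989, 4) ≈ -1497.3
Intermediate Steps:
Function('N')(r, S) = Add(-5, r)
s = 2 (s = Mul(1, 2) = 2)
Function('n')(b, O) = Add(Mul(-1, b), Mul(Rational(1, 8), O)) (Function('n')(b, O) = Add(Mul(O, Rational(1, 8)), Mul(-1, b)) = Add(Mul(Rational(1, 8), O), Mul(-1, b)) = Add(Mul(-1, b), Mul(Rational(1, 8), O)))
Mul(-53, Add(37, Add(Function('n')(5, s), Function('N')(1, -7)))) = Mul(-53, Add(37, Add(Add(Mul(-1, 5), Mul(Rational(1, 8), 2)), Add(-5, 1)))) = Mul(-53, Add(37, Add(Add(-5, Rational(1, 4)), -4))) = Mul(-53, Add(37, Add(Rational(-19, 4), -4))) = Mul(-53, Add(37, Rational(-35, 4))) = Mul(-53, Rational(113, 4)) = Rational(-5989, 4)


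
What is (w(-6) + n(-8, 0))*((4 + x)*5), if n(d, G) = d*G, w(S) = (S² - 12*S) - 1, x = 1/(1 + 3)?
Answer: 9095/4 ≈ 2273.8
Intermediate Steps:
x = ¼ (x = 1/4 = ¼ ≈ 0.25000)
w(S) = -1 + S² - 12*S
n(d, G) = G*d
(w(-6) + n(-8, 0))*((4 + x)*5) = ((-1 + (-6)² - 12*(-6)) + 0*(-8))*((4 + ¼)*5) = ((-1 + 36 + 72) + 0)*((17/4)*5) = (107 + 0)*(85/4) = 107*(85/4) = 9095/4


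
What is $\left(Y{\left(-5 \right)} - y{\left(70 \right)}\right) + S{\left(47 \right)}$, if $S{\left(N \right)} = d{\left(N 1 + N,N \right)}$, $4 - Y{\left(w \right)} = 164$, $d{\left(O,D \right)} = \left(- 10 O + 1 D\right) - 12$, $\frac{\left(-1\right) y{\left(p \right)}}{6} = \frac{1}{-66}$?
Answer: $- \frac{11716}{11} \approx -1065.1$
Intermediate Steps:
$y{\left(p \right)} = \frac{1}{11}$ ($y{\left(p \right)} = - \frac{6}{-66} = \left(-6\right) \left(- \frac{1}{66}\right) = \frac{1}{11}$)
$d{\left(O,D \right)} = -12 + D - 10 O$ ($d{\left(O,D \right)} = \left(- 10 O + D\right) - 12 = \left(D - 10 O\right) - 12 = -12 + D - 10 O$)
$Y{\left(w \right)} = -160$ ($Y{\left(w \right)} = 4 - 164 = -160$)
$S{\left(N \right)} = -12 - 19 N$ ($S{\left(N \right)} = -12 + N - 10 \left(N 1 + N\right) = -12 + N - 10 \left(N + N\right) = -12 + N - 10 \cdot 2 N = -12 + N - 20 N = -12 - 19 N$)
$\left(Y{\left(-5 \right)} - y{\left(70 \right)}\right) + S{\left(47 \right)} = \left(-160 - \frac{1}{11}\right) - 905 = - \frac{1761}{11} - 905 = - \frac{11716}{11}$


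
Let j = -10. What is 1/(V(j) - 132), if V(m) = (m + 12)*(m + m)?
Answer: -1/172 ≈ -0.0058140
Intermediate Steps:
V(m) = 2*m*(12 + m) (V(m) = (12 + m)*(2*m) = 2*m*(12 + m))
1/(V(j) - 132) = 1/(2*(-10)*(12 - 10) - 132) = 1/(2*(-10)*2 - 132) = 1/(-40 - 132) = 1/(-172) = -1/172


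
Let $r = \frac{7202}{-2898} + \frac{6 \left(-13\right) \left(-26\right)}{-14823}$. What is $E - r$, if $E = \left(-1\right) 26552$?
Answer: $- \frac{21120056767}{795501} \approx -26549.0$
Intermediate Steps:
$r = - \frac{2085785}{795501}$ ($r = 7202 \left(- \frac{1}{2898}\right) + \left(-78\right) \left(-26\right) \left(- \frac{1}{14823}\right) = - \frac{3601}{1449} + 2028 \left(- \frac{1}{14823}\right) = - \frac{3601}{1449} - \frac{676}{4941} = - \frac{2085785}{795501} \approx -2.622$)
$E = -26552$
$E - r = -26552 - - \frac{2085785}{795501} = -26552 + \frac{2085785}{795501} = - \frac{21120056767}{795501}$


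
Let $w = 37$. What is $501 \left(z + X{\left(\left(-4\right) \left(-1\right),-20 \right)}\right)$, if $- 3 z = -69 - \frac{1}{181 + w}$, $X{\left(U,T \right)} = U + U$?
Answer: $\frac{3385925}{218} \approx 15532.0$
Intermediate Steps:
$X{\left(U,T \right)} = 2 U$
$z = \frac{15043}{654}$ ($z = - \frac{-69 - \frac{1}{181 + 37}}{3} = - \frac{-69 - \frac{1}{218}}{3} = \left(- \frac{1}{3}\right) \left(- \frac{15043}{218}\right) = \frac{15043}{654} \approx 23.002$)
$501 \left(z + X{\left(\left(-4\right) \left(-1\right),-20 \right)}\right) = 501 \left(\frac{15043}{654} + 2 \left(\left(-4\right) \left(-1\right)\right)\right) = 501 \left(\frac{15043}{654} + 2 \cdot 4\right) = 501 \left(\frac{15043}{654} + 8\right) = 501 \cdot \frac{20275}{654} = \frac{3385925}{218}$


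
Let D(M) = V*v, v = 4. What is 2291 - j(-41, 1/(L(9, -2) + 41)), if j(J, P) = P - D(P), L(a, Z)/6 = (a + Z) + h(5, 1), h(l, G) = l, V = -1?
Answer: 258430/113 ≈ 2287.0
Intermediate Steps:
D(M) = -4 (D(M) = -1*4 = -4)
L(a, Z) = 30 + 6*Z + 6*a (L(a, Z) = 6*((a + Z) + 5) = 6*((Z + a) + 5) = 6*(5 + Z + a) = 30 + 6*Z + 6*a)
j(J, P) = 4 + P (j(J, P) = P - 1*(-4) = P + 4 = 4 + P)
2291 - j(-41, 1/(L(9, -2) + 41)) = 2291 - (4 + 1/((30 + 6*(-2) + 6*9) + 41)) = 2291 - (4 + 1/((30 - 12 + 54) + 41)) = 2291 - (4 + 1/(72 + 41)) = 2291 - (4 + 1/113) = 2291 - 1*453/113 = 2291 - 453/113 = 258430/113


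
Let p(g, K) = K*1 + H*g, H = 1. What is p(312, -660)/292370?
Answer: -174/146185 ≈ -0.0011903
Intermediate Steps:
p(g, K) = K + g (p(g, K) = K*1 + 1*g = K + g)
p(312, -660)/292370 = (-660 + 312)/292370 = -348*1/292370 = -174/146185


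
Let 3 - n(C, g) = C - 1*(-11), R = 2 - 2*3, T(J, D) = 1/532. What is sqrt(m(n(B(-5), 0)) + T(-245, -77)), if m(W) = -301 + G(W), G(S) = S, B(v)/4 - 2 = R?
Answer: I*sqrt(21297423)/266 ≈ 17.349*I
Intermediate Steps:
T(J, D) = 1/532
R = -4 (R = 2 - 6 = -4)
B(v) = -8 (B(v) = 8 + 4*(-4) = 8 - 16 = -8)
n(C, g) = -8 - C (n(C, g) = 3 - (C - 1*(-11)) = 3 - (C + 11) = 3 - (11 + C) = 3 + (-11 - C) = -8 - C)
m(W) = -301 + W
sqrt(m(n(B(-5), 0)) + T(-245, -77)) = sqrt((-301 + (-8 - 1*(-8))) + 1/532) = sqrt((-301 + (-8 + 8)) + 1/532) = sqrt((-301 + 0) + 1/532) = sqrt(-301 + 1/532) = sqrt(-160131/532) = I*sqrt(21297423)/266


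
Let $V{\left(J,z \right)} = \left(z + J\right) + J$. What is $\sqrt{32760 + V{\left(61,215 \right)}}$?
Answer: $\sqrt{33097} \approx 181.93$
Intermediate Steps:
$V{\left(J,z \right)} = z + 2 J$ ($V{\left(J,z \right)} = \left(J + z\right) + J = z + 2 J$)
$\sqrt{32760 + V{\left(61,215 \right)}} = \sqrt{32760 + \left(215 + 2 \cdot 61\right)} = \sqrt{32760 + \left(215 + 122\right)} = \sqrt{32760 + 337} = \sqrt{33097}$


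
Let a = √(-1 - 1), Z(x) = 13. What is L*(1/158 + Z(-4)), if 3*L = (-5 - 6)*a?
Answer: -7535*I*√2/158 ≈ -67.444*I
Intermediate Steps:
a = I*√2 (a = √(-2) = I*√2 ≈ 1.4142*I)
L = -11*I*√2/3 (L = ((-5 - 6)*(I*√2))/3 = (-11*I*√2)/3 = -11*I*√2/3 ≈ -5.1854*I)
L*(1/158 + Z(-4)) = (-11*I*√2/3)*(1/158 + 13) = -11*I*√2/3*(2055/158) = -7535*I*√2/158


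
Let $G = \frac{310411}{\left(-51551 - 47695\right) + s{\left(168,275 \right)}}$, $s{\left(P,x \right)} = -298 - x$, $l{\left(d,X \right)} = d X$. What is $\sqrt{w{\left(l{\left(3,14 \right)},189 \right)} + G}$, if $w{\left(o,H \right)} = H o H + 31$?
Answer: $\frac{2 \sqrt{415245467673294}}{33273} \approx 1224.9$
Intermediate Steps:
$l{\left(d,X \right)} = X d$
$w{\left(o,H \right)} = 31 + o H^{2}$ ($w{\left(o,H \right)} = o H^{2} + 31 = 31 + o H^{2}$)
$G = - \frac{310411}{99819}$ ($G = \frac{310411}{\left(-51551 - 47695\right) - 573} = \frac{310411}{-99246 - 573} = \frac{310411}{-99819} = 310411 \left(- \frac{1}{99819}\right) = - \frac{310411}{99819} \approx -3.1097$)
$\sqrt{w{\left(l{\left(3,14 \right)},189 \right)} + G} = \sqrt{\left(31 + 14 \cdot 3 \cdot 189^{2}\right) - \frac{310411}{99819}} = \sqrt{\left(31 + 42 \cdot 35721\right) - \frac{310411}{99819}} = \sqrt{\left(31 + 1500282\right) - \frac{310411}{99819}} = \sqrt{1500313 - \frac{310411}{99819}} = \sqrt{\frac{149759432936}{99819}} = \frac{2 \sqrt{415245467673294}}{33273}$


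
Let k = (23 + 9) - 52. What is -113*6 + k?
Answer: -698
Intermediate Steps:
k = -20 (k = 32 - 52 = -20)
-113*6 + k = -113*6 - 20 = -678 - 20 = -698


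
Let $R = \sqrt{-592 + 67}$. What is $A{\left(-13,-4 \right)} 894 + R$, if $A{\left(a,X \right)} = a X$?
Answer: $46488 + 5 i \sqrt{21} \approx 46488.0 + 22.913 i$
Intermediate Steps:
$A{\left(a,X \right)} = X a$
$R = 5 i \sqrt{21}$ ($R = \sqrt{-525} = 5 i \sqrt{21} \approx 22.913 i$)
$A{\left(-13,-4 \right)} 894 + R = \left(-4\right) \left(-13\right) 894 + 5 i \sqrt{21} = 52 \cdot 894 + 5 i \sqrt{21} = 46488 + 5 i \sqrt{21}$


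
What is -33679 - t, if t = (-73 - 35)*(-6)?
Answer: -34327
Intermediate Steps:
t = 648 (t = -108*(-6) = 648)
-33679 - t = -33679 - 1*648 = -33679 - 648 = -34327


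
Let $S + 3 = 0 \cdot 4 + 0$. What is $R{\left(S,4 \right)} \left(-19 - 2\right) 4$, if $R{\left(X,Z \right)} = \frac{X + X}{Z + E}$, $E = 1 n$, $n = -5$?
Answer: $-504$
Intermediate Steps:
$S = -3$ ($S = -3 + \left(0 \cdot 4 + 0\right) = -3 + \left(0 + 0\right) = -3 + 0 = -3$)
$E = -5$ ($E = 1 \left(-5\right) = -5$)
$R{\left(X,Z \right)} = \frac{2 X}{-5 + Z}$ ($R{\left(X,Z \right)} = \frac{X + X}{Z - 5} = \frac{2 X}{-5 + Z}$)
$R{\left(S,4 \right)} \left(-19 - 2\right) 4 = 2 \left(-3\right) \frac{1}{-5 + 4} \left(-19 - 2\right) 4 = 2 \left(-3\right) \frac{1}{-1} \left(-19 - 2\right) 4 = 2 \left(-3\right) \left(-1\right) \left(-21\right) 4 = 6 \left(-21\right) 4 = \left(-126\right) 4 = -504$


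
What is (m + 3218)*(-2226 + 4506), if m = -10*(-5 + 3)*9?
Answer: 7747440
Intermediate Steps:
m = 180 (m = -10*(-2)*9 = 20*9 = 180)
(m + 3218)*(-2226 + 4506) = (180 + 3218)*(-2226 + 4506) = 3398*2280 = 7747440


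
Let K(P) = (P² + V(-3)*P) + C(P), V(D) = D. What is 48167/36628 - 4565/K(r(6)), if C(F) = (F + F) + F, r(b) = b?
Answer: -20684101/164826 ≈ -125.49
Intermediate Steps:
C(F) = 3*F (C(F) = 2*F + F = 3*F)
K(P) = P² (K(P) = (P² - 3*P) + 3*P = P²)
48167/36628 - 4565/K(r(6)) = 48167/36628 - 4565/(6²) = 48167*(1/36628) - 4565/36 = 48167/36628 - 4565*1/36 = 48167/36628 - 4565/36 = -20684101/164826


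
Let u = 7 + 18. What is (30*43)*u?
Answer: 32250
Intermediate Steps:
u = 25
(30*43)*u = (30*43)*25 = 1290*25 = 32250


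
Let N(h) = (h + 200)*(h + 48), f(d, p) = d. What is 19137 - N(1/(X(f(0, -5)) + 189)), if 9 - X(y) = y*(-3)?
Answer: 373839443/39204 ≈ 9535.8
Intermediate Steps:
X(y) = 9 + 3*y (X(y) = 9 - y*(-3) = 9 - (-3)*y = 9 + 3*y)
N(h) = (48 + h)*(200 + h) (N(h) = (200 + h)*(48 + h) = (48 + h)*(200 + h))
19137 - N(1/(X(f(0, -5)) + 189)) = 19137 - (9600 + (1/((9 + 3*0) + 189))**2 + 248/((9 + 3*0) + 189)) = 19137 - (9600 + (1/((9 + 0) + 189))**2 + 248/((9 + 0) + 189)) = 19137 - (9600 + (1/(9 + 189))**2 + 248/(9 + 189)) = 19137 - (9600 + (1/198)**2 + 248/198) = 19137 - (9600 + (1/198)**2 + 248*(1/198)) = 19137 - (9600 + 1/39204 + 124/99) = 19137 - 1*376407505/39204 = 19137 - 376407505/39204 = 373839443/39204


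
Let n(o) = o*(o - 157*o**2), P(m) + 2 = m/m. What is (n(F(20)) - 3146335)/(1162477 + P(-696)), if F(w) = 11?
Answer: -3355181/1162476 ≈ -2.8862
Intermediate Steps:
P(m) = -1 (P(m) = -2 + m/m = -2 + 1 = -1)
(n(F(20)) - 3146335)/(1162477 + P(-696)) = (11**2*(1 - 157*11) - 3146335)/(1162477 - 1) = (121*(1 - 1727) - 3146335)/1162476 = (121*(-1726) - 3146335)*(1/1162476) = (-208846 - 3146335)*(1/1162476) = -3355181*1/1162476 = -3355181/1162476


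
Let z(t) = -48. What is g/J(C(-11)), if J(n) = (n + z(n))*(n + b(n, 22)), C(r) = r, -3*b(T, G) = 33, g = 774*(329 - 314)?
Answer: 5805/649 ≈ 8.9445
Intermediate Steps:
g = 11610 (g = 774*15 = 11610)
b(T, G) = -11 (b(T, G) = -⅓*33 = -11)
J(n) = (-48 + n)*(-11 + n) (J(n) = (n - 48)*(n - 11) = (-48 + n)*(-11 + n))
g/J(C(-11)) = 11610/(528 + (-11)² - 59*(-11)) = 11610/(528 + 121 + 649) = 11610/1298 = 11610*(1/1298) = 5805/649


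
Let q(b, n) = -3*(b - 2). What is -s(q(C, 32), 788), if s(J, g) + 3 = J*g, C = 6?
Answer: 9459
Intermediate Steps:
q(b, n) = 6 - 3*b (q(b, n) = -3*(-2 + b) = 6 - 3*b)
s(J, g) = -3 + J*g
-s(q(C, 32), 788) = -(-3 + (6 - 3*6)*788) = -(-3 + (6 - 18)*788) = -(-3 - 12*788) = -(-3 - 9456) = -1*(-9459) = 9459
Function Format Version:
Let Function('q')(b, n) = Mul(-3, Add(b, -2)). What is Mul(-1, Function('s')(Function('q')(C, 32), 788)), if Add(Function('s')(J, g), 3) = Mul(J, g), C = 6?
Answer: 9459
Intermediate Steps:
Function('q')(b, n) = Add(6, Mul(-3, b)) (Function('q')(b, n) = Mul(-3, Add(-2, b)) = Add(6, Mul(-3, b)))
Function('s')(J, g) = Add(-3, Mul(J, g))
Mul(-1, Function('s')(Function('q')(C, 32), 788)) = Mul(-1, Add(-3, Mul(Add(6, Mul(-3, 6)), 788))) = Mul(-1, Add(-3, Mul(Add(6, -18), 788))) = Mul(-1, Add(-3, Mul(-12, 788))) = Mul(-1, Add(-3, -9456)) = Mul(-1, -9459) = 9459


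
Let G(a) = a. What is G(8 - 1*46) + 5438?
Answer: 5400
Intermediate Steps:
G(8 - 1*46) + 5438 = (8 - 1*46) + 5438 = (8 - 46) + 5438 = -38 + 5438 = 5400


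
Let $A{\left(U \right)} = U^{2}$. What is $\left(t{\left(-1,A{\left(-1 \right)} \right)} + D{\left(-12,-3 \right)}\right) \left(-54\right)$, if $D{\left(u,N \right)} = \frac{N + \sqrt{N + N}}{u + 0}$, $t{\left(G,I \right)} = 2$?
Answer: $- \frac{243}{2} + \frac{9 i \sqrt{6}}{2} \approx -121.5 + 11.023 i$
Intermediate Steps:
$D{\left(u,N \right)} = \frac{N + \sqrt{2} \sqrt{N}}{u}$ ($D{\left(u,N \right)} = \frac{N + \sqrt{2 N}}{u} = \frac{N + \sqrt{2} \sqrt{N}}{u}$)
$\left(t{\left(-1,A{\left(-1 \right)} \right)} + D{\left(-12,-3 \right)}\right) \left(-54\right) = \left(2 + \frac{-3 + \sqrt{2} \sqrt{-3}}{-12}\right) \left(-54\right) = \left(2 - \frac{-3 + \sqrt{2} i \sqrt{3}}{12}\right) \left(-54\right) = \left(2 - \frac{-3 + i \sqrt{6}}{12}\right) \left(-54\right) = \left(2 + \left(\frac{1}{4} - \frac{i \sqrt{6}}{12}\right)\right) \left(-54\right) = \left(\frac{9}{4} - \frac{i \sqrt{6}}{12}\right) \left(-54\right) = - \frac{243}{2} + \frac{9 i \sqrt{6}}{2}$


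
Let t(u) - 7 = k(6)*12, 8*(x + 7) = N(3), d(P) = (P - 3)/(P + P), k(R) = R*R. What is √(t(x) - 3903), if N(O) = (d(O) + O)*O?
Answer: 2*I*√866 ≈ 58.856*I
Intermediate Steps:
k(R) = R²
d(P) = (-3 + P)/(2*P) (d(P) = (-3 + P)/((2*P)) = (-3 + P)*(1/(2*P)) = (-3 + P)/(2*P))
N(O) = O*(O + (-3 + O)/(2*O)) (N(O) = ((-3 + O)/(2*O) + O)*O = (O + (-3 + O)/(2*O))*O = O*(O + (-3 + O)/(2*O)))
x = -47/8 (x = -7 + (-3/2 + 3² + (½)*3)/8 = -7 + (-3/2 + 9 + 3/2)/8 = -7 + (⅛)*9 = -7 + 9/8 = -47/8 ≈ -5.8750)
t(u) = 439 (t(u) = 7 + 6²*12 = 7 + 36*12 = 7 + 432 = 439)
√(t(x) - 3903) = √(439 - 3903) = √(-3464) = 2*I*√866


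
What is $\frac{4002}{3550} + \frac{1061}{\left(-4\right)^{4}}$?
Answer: $\frac{2395531}{454400} \approx 5.2719$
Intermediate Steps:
$\frac{4002}{3550} + \frac{1061}{\left(-4\right)^{4}} = 4002 \cdot \frac{1}{3550} + \frac{1061}{256} = \frac{2001}{1775} + 1061 \cdot \frac{1}{256} = \frac{2001}{1775} + \frac{1061}{256} = \frac{2395531}{454400}$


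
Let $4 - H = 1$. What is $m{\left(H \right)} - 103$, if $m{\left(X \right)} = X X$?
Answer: $-94$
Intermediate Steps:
$H = 3$ ($H = 4 - 1 = 3$)
$m{\left(X \right)} = X^{2}$
$m{\left(H \right)} - 103 = 3^{2} - 103 = 9 - 103 = -94$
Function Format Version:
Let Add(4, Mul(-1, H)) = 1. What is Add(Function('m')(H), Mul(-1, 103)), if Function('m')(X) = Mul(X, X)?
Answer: -94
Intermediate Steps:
H = 3 (H = Add(4, Mul(-1, 1)) = Add(4, -1) = 3)
Function('m')(X) = Pow(X, 2)
Add(Function('m')(H), Mul(-1, 103)) = Add(Pow(3, 2), Mul(-1, 103)) = Add(9, -103) = -94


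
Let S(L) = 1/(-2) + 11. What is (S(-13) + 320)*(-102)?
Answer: -33711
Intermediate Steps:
S(L) = 21/2 (S(L) = -½ + 11 = 21/2)
(S(-13) + 320)*(-102) = (21/2 + 320)*(-102) = (661/2)*(-102) = -33711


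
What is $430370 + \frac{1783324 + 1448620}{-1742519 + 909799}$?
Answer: $\frac{44796809307}{104090} \approx 4.3037 \cdot 10^{5}$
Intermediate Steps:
$430370 + \frac{1783324 + 1448620}{-1742519 + 909799} = 430370 + \frac{3231944}{-832720} = 430370 + 3231944 \left(- \frac{1}{832720}\right) = 430370 - \frac{403993}{104090} = \frac{44796809307}{104090}$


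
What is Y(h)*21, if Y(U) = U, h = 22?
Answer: 462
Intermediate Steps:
Y(h)*21 = 22*21 = 462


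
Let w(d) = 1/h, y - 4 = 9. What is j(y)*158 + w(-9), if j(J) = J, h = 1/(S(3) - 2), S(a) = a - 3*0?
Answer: 2055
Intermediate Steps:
y = 13 (y = 4 + 9 = 13)
S(a) = a (S(a) = a + 0 = a)
h = 1 (h = 1/(3 - 2) = 1/1 = 1)
w(d) = 1 (w(d) = 1/1 = 1)
j(y)*158 + w(-9) = 13*158 + 1 = 2054 + 1 = 2055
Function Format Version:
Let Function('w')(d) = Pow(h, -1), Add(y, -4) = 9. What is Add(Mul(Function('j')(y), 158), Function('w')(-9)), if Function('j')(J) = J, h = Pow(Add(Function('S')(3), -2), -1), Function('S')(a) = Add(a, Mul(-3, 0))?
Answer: 2055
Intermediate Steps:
y = 13 (y = Add(4, 9) = 13)
Function('S')(a) = a (Function('S')(a) = Add(a, 0) = a)
h = 1 (h = Pow(Add(3, -2), -1) = Pow(1, -1) = 1)
Function('w')(d) = 1 (Function('w')(d) = Pow(1, -1) = 1)
Add(Mul(Function('j')(y), 158), Function('w')(-9)) = Add(Mul(13, 158), 1) = Add(2054, 1) = 2055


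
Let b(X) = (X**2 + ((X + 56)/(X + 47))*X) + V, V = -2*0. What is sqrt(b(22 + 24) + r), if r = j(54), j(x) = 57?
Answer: sqrt(2136737)/31 ≈ 47.154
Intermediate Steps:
V = 0
b(X) = X**2 + X*(56 + X)/(47 + X) (b(X) = (X**2 + ((X + 56)/(X + 47))*X) + 0 = (X**2 + ((56 + X)/(47 + X))*X) + 0 = (X**2 + X*(56 + X)/(47 + X)) + 0 = X**2 + X*(56 + X)/(47 + X))
r = 57
sqrt(b(22 + 24) + r) = sqrt((22 + 24)*(56 + (22 + 24)**2 + 48*(22 + 24))/(47 + (22 + 24)) + 57) = sqrt(46*(56 + 46**2 + 48*46)/(47 + 46) + 57) = sqrt(46*(56 + 2116 + 2208)/93 + 57) = sqrt(46*(1/93)*4380 + 57) = sqrt(67160/31 + 57) = sqrt(68927/31) = sqrt(2136737)/31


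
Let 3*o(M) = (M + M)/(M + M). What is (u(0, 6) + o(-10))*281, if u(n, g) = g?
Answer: 5339/3 ≈ 1779.7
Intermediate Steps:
o(M) = 1/3 (o(M) = ((M + M)/(M + M))/3 = ((2*M)/((2*M)))/3 = ((2*M)*(1/(2*M)))/3 = (1/3)*1 = 1/3)
(u(0, 6) + o(-10))*281 = (6 + 1/3)*281 = (19/3)*281 = 5339/3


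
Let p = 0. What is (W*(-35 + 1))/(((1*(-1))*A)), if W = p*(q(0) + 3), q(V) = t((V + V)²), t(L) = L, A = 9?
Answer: 0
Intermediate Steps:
q(V) = 4*V² (q(V) = (V + V)² = (2*V)² = 4*V²)
W = 0 (W = 0*(4*0² + 3) = 0*(4*0 + 3) = 0*(0 + 3) = 0*3 = 0)
(W*(-35 + 1))/(((1*(-1))*A)) = (0*(-35 + 1))/(((1*(-1))*9)) = (0*(-34))/((-1*9)) = 0/(-9) = 0*(-⅑) = 0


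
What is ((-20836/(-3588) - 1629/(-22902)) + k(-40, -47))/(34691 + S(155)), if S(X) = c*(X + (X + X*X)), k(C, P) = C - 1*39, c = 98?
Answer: -500715565/16568149112658 ≈ -3.0222e-5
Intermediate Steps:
k(C, P) = -39 + C (k(C, P) = C - 39 = -39 + C)
S(X) = 98*X**2 + 196*X (S(X) = 98*(X + (X + X*X)) = 98*(X + (X + X**2)) = 98*(X**2 + 2*X) = 98*X**2 + 196*X)
((-20836/(-3588) - 1629/(-22902)) + k(-40, -47))/(34691 + S(155)) = ((-20836/(-3588) - 1629/(-22902)) + (-39 - 40))/(34691 + 98*155*(2 + 155)) = ((-20836*(-1/3588) - 1629*(-1/22902)) - 79)/(34691 + 98*155*157) = ((5209/897 + 543/7634) - 79)/(34691 + 2384830) = (40252577/6847698 - 79)/2419521 = -500715565/6847698*1/2419521 = -500715565/16568149112658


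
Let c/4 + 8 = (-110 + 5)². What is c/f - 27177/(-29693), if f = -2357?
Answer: -1244454935/69986401 ≈ -17.781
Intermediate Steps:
c = 44068 (c = -32 + 4*(-110 + 5)² = -32 + 4*(-105)² = -32 + 4*11025 = -32 + 44100 = 44068)
c/f - 27177/(-29693) = 44068/(-2357) - 27177/(-29693) = 44068*(-1/2357) - 27177*(-1/29693) = -44068/2357 + 27177/29693 = -1244454935/69986401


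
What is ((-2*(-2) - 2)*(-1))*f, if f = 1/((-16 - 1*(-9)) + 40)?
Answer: -2/33 ≈ -0.060606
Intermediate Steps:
f = 1/33 (f = 1/((-16 + 9) + 40) = 1/(-7 + 40) = 1/33 ≈ 0.030303)
((-2*(-2) - 2)*(-1))*f = ((-2*(-2) - 2)*(-1))*(1/33) = ((4 - 2)*(-1))*(1/33) = (2*(-1))*(1/33) = -2*1/33 = -2/33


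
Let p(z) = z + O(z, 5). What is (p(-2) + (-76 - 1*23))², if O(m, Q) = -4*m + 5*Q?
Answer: 4624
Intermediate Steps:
p(z) = 25 - 3*z (p(z) = z + (-4*z + 5*5) = z + (-4*z + 25) = z + (25 - 4*z) = 25 - 3*z)
(p(-2) + (-76 - 1*23))² = ((25 - 3*(-2)) + (-76 - 1*23))² = ((25 + 6) + (-76 - 23))² = (31 - 99)² = (-68)² = 4624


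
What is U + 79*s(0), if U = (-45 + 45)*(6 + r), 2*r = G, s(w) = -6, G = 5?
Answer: -474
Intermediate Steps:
r = 5/2 (r = (½)*5 = 5/2 ≈ 2.5000)
U = 0 (U = (-45 + 45)*(6 + 5/2) = 0*(17/2) = 0)
U + 79*s(0) = 0 + 79*(-6) = 0 - 474 = -474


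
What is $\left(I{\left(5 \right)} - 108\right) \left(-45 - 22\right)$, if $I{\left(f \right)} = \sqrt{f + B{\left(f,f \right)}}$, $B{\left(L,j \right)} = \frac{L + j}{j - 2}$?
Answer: $7236 - \frac{335 \sqrt{3}}{3} \approx 7042.6$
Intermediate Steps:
$B{\left(L,j \right)} = \frac{L + j}{-2 + j}$
$I{\left(f \right)} = \sqrt{f + \frac{2 f}{-2 + f}}$ ($I{\left(f \right)} = \sqrt{f + \frac{f + f}{-2 + f}} = \sqrt{f + \frac{2 f}{-2 + f}}$)
$\left(I{\left(5 \right)} - 108\right) \left(-45 - 22\right) = \left(\sqrt{\frac{5^{2}}{-2 + 5}} - 108\right) \left(-45 - 22\right) = \left(\sqrt{\frac{25}{3}} - 108\right) \left(-45 - 22\right) = \left(\sqrt{25 \cdot \frac{1}{3}} - 108\right) \left(-67\right) = \left(\sqrt{\frac{25}{3}} - 108\right) \left(-67\right) = \left(\frac{5 \sqrt{3}}{3} - 108\right) \left(-67\right) = \left(-108 + \frac{5 \sqrt{3}}{3}\right) \left(-67\right) = 7236 - \frac{335 \sqrt{3}}{3}$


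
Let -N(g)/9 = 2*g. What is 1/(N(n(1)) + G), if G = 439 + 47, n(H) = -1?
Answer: 1/504 ≈ 0.0019841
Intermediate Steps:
G = 486
N(g) = -18*g
1/(N(n(1)) + G) = 1/(-18*(-1) + 486) = 1/(18 + 486) = 1/504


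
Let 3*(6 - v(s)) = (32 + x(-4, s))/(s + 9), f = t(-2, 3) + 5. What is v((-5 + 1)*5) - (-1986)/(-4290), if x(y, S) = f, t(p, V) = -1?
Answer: 4739/715 ≈ 6.6280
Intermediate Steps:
f = 4 (f = -1 + 5 = 4)
x(y, S) = 4
v(s) = 6 - 12/(9 + s) (v(s) = 6 - (32 + 4)/(3*(s + 9)) = 6 - 12/(9 + s))
v((-5 + 1)*5) - (-1986)/(-4290) = 6*(7 + (-5 + 1)*5)/(9 + (-5 + 1)*5) - (-1986)/(-4290) = 6*(7 - 4*5)/(9 - 4*5) - (-1986)*(-1)/4290 = 6*(7 - 20)/(9 - 20) - 1*331/715 = 6*(-13)/(-11) - 331/715 = 6*(-1/11)*(-13) - 331/715 = 78/11 - 331/715 = 4739/715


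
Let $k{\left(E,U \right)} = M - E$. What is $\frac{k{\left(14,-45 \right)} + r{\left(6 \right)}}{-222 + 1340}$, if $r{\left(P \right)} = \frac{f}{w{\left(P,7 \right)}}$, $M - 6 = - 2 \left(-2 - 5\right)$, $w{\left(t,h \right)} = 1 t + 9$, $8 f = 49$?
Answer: $\frac{769}{134160} \approx 0.005732$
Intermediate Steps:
$f = \frac{49}{8}$ ($f = \frac{1}{8} \cdot 49 = \frac{49}{8} \approx 6.125$)
$w{\left(t,h \right)} = 9 + t$ ($w{\left(t,h \right)} = t + 9 = 9 + t$)
$M = 20$ ($M = 6 - 2 \left(-2 - 5\right) = 6 - -14 = 6 + 14 = 20$)
$r{\left(P \right)} = \frac{49}{8 \left(9 + P\right)}$
$k{\left(E,U \right)} = 20 - E$
$\frac{k{\left(14,-45 \right)} + r{\left(6 \right)}}{-222 + 1340} = \frac{\left(20 - 14\right) + \frac{49}{8 \left(9 + 6\right)}}{-222 + 1340} = \frac{\left(20 - 14\right) + \frac{49}{8 \cdot 15}}{1118} = \left(6 + \frac{49}{8} \cdot \frac{1}{15}\right) \frac{1}{1118} = \left(6 + \frac{49}{120}\right) \frac{1}{1118} = \frac{769}{120} \cdot \frac{1}{1118} = \frac{769}{134160}$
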